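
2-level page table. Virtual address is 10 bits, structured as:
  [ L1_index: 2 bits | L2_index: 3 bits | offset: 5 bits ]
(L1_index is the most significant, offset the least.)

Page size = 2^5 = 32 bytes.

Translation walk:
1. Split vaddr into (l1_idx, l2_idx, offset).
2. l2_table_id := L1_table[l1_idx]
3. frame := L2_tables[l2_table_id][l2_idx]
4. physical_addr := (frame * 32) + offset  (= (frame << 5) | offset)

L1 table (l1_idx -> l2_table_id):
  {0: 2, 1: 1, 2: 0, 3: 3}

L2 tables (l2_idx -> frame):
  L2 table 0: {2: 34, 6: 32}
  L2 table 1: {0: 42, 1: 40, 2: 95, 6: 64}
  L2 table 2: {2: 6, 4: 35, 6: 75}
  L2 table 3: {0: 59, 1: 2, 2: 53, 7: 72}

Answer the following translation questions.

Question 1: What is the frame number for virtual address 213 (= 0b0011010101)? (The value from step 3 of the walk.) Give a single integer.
vaddr = 213: l1_idx=0, l2_idx=6
L1[0] = 2; L2[2][6] = 75

Answer: 75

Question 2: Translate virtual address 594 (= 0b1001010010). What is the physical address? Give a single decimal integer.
vaddr = 594 = 0b1001010010
Split: l1_idx=2, l2_idx=2, offset=18
L1[2] = 0
L2[0][2] = 34
paddr = 34 * 32 + 18 = 1106

Answer: 1106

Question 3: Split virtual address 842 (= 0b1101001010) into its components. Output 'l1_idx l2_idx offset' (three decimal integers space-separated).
Answer: 3 2 10

Derivation:
vaddr = 842 = 0b1101001010
  top 2 bits -> l1_idx = 3
  next 3 bits -> l2_idx = 2
  bottom 5 bits -> offset = 10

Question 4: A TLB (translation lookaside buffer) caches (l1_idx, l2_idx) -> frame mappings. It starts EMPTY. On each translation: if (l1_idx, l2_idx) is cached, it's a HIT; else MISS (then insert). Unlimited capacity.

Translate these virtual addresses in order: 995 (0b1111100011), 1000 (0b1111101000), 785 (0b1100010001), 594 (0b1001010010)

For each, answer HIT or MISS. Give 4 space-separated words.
vaddr=995: (3,7) not in TLB -> MISS, insert
vaddr=1000: (3,7) in TLB -> HIT
vaddr=785: (3,0) not in TLB -> MISS, insert
vaddr=594: (2,2) not in TLB -> MISS, insert

Answer: MISS HIT MISS MISS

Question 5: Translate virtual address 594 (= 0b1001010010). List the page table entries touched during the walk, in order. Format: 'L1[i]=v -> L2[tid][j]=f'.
Answer: L1[2]=0 -> L2[0][2]=34

Derivation:
vaddr = 594 = 0b1001010010
Split: l1_idx=2, l2_idx=2, offset=18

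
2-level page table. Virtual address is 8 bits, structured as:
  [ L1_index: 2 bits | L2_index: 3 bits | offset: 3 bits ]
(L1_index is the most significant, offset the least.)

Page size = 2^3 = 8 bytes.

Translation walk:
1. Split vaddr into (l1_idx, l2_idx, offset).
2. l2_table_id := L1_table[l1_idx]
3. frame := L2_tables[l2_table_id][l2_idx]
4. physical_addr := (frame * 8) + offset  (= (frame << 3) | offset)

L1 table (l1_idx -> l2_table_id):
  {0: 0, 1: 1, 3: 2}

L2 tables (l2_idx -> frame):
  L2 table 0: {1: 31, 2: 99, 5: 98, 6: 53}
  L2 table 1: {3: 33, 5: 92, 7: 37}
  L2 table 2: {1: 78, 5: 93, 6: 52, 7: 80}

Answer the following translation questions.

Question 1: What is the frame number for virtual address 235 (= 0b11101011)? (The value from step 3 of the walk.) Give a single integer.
Answer: 93

Derivation:
vaddr = 235: l1_idx=3, l2_idx=5
L1[3] = 2; L2[2][5] = 93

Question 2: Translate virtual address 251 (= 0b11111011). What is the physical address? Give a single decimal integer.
Answer: 643

Derivation:
vaddr = 251 = 0b11111011
Split: l1_idx=3, l2_idx=7, offset=3
L1[3] = 2
L2[2][7] = 80
paddr = 80 * 8 + 3 = 643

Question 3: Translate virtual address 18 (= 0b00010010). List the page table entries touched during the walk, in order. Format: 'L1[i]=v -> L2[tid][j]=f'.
vaddr = 18 = 0b00010010
Split: l1_idx=0, l2_idx=2, offset=2

Answer: L1[0]=0 -> L2[0][2]=99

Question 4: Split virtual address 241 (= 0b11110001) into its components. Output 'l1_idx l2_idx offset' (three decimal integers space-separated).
vaddr = 241 = 0b11110001
  top 2 bits -> l1_idx = 3
  next 3 bits -> l2_idx = 6
  bottom 3 bits -> offset = 1

Answer: 3 6 1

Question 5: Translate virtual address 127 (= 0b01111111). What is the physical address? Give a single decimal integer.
Answer: 303

Derivation:
vaddr = 127 = 0b01111111
Split: l1_idx=1, l2_idx=7, offset=7
L1[1] = 1
L2[1][7] = 37
paddr = 37 * 8 + 7 = 303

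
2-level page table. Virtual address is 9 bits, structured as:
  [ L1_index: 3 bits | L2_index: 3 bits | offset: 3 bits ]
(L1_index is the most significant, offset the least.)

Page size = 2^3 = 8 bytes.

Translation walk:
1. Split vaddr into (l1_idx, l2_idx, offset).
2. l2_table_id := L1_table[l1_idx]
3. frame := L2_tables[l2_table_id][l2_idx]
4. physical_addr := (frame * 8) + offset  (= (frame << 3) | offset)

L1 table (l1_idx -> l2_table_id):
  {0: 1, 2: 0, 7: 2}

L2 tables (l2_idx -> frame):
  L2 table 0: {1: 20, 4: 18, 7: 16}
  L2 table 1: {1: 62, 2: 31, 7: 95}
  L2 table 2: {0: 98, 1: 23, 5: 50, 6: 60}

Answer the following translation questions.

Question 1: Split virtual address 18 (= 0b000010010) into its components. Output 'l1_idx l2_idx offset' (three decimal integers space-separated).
Answer: 0 2 2

Derivation:
vaddr = 18 = 0b000010010
  top 3 bits -> l1_idx = 0
  next 3 bits -> l2_idx = 2
  bottom 3 bits -> offset = 2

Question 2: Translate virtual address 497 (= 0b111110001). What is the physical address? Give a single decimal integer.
Answer: 481

Derivation:
vaddr = 497 = 0b111110001
Split: l1_idx=7, l2_idx=6, offset=1
L1[7] = 2
L2[2][6] = 60
paddr = 60 * 8 + 1 = 481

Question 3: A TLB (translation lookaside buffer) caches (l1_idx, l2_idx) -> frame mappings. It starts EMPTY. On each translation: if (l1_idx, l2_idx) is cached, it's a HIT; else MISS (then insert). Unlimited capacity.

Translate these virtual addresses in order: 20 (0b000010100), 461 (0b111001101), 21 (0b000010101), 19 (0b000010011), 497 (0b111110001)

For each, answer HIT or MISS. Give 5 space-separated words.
Answer: MISS MISS HIT HIT MISS

Derivation:
vaddr=20: (0,2) not in TLB -> MISS, insert
vaddr=461: (7,1) not in TLB -> MISS, insert
vaddr=21: (0,2) in TLB -> HIT
vaddr=19: (0,2) in TLB -> HIT
vaddr=497: (7,6) not in TLB -> MISS, insert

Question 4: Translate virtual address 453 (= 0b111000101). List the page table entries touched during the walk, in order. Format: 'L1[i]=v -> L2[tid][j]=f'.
vaddr = 453 = 0b111000101
Split: l1_idx=7, l2_idx=0, offset=5

Answer: L1[7]=2 -> L2[2][0]=98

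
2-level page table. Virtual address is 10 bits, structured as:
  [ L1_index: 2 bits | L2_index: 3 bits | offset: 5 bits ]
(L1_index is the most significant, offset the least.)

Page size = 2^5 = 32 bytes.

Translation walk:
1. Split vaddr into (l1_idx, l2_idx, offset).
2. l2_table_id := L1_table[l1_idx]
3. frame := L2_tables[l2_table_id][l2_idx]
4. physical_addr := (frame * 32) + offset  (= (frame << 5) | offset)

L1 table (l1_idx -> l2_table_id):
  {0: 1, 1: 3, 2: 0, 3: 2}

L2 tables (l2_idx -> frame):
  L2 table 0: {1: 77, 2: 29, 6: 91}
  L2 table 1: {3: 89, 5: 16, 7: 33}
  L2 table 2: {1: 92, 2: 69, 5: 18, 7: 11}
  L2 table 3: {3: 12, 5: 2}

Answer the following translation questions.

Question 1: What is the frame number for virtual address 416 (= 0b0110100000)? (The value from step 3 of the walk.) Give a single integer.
vaddr = 416: l1_idx=1, l2_idx=5
L1[1] = 3; L2[3][5] = 2

Answer: 2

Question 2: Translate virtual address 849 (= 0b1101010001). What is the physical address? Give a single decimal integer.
Answer: 2225

Derivation:
vaddr = 849 = 0b1101010001
Split: l1_idx=3, l2_idx=2, offset=17
L1[3] = 2
L2[2][2] = 69
paddr = 69 * 32 + 17 = 2225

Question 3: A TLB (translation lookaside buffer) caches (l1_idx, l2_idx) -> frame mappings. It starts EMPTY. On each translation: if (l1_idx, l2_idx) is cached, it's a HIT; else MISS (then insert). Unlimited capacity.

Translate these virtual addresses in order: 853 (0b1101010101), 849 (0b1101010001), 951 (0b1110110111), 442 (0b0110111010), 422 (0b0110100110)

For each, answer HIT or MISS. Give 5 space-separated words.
vaddr=853: (3,2) not in TLB -> MISS, insert
vaddr=849: (3,2) in TLB -> HIT
vaddr=951: (3,5) not in TLB -> MISS, insert
vaddr=442: (1,5) not in TLB -> MISS, insert
vaddr=422: (1,5) in TLB -> HIT

Answer: MISS HIT MISS MISS HIT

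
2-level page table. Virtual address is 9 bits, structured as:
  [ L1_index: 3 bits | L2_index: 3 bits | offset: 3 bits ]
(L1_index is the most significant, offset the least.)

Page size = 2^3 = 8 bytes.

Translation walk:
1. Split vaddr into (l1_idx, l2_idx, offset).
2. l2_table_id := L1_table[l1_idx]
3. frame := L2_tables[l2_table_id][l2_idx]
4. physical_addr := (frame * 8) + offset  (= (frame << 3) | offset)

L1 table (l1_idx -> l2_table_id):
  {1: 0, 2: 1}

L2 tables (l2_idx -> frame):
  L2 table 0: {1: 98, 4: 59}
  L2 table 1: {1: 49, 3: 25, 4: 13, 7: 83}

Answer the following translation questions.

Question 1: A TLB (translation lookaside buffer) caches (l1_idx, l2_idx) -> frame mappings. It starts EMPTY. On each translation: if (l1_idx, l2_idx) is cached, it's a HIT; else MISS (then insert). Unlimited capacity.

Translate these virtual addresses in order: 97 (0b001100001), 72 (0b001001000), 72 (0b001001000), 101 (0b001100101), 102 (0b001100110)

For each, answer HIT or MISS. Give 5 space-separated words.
vaddr=97: (1,4) not in TLB -> MISS, insert
vaddr=72: (1,1) not in TLB -> MISS, insert
vaddr=72: (1,1) in TLB -> HIT
vaddr=101: (1,4) in TLB -> HIT
vaddr=102: (1,4) in TLB -> HIT

Answer: MISS MISS HIT HIT HIT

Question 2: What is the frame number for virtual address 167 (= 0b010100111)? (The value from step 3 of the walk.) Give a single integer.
Answer: 13

Derivation:
vaddr = 167: l1_idx=2, l2_idx=4
L1[2] = 1; L2[1][4] = 13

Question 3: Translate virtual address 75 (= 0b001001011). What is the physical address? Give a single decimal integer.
Answer: 787

Derivation:
vaddr = 75 = 0b001001011
Split: l1_idx=1, l2_idx=1, offset=3
L1[1] = 0
L2[0][1] = 98
paddr = 98 * 8 + 3 = 787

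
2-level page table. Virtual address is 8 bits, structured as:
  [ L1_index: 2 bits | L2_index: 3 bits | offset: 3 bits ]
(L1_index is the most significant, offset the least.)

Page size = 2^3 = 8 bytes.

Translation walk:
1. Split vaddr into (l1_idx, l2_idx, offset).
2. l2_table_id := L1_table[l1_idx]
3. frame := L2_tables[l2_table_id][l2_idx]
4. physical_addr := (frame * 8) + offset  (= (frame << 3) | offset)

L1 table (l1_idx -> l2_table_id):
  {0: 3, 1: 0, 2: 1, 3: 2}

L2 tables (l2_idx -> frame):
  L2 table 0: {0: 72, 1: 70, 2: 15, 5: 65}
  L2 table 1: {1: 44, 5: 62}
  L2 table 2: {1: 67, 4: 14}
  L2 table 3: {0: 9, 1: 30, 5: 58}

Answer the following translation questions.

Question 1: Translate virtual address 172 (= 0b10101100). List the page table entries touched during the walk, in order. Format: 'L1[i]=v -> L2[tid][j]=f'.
Answer: L1[2]=1 -> L2[1][5]=62

Derivation:
vaddr = 172 = 0b10101100
Split: l1_idx=2, l2_idx=5, offset=4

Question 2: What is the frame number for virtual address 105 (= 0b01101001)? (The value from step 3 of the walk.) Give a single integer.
vaddr = 105: l1_idx=1, l2_idx=5
L1[1] = 0; L2[0][5] = 65

Answer: 65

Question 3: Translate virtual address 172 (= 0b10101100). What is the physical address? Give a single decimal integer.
Answer: 500

Derivation:
vaddr = 172 = 0b10101100
Split: l1_idx=2, l2_idx=5, offset=4
L1[2] = 1
L2[1][5] = 62
paddr = 62 * 8 + 4 = 500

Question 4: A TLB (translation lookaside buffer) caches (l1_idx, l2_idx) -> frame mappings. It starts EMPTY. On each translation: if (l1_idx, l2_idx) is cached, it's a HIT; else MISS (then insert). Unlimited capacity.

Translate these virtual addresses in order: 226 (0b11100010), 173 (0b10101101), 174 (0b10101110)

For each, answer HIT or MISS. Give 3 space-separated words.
Answer: MISS MISS HIT

Derivation:
vaddr=226: (3,4) not in TLB -> MISS, insert
vaddr=173: (2,5) not in TLB -> MISS, insert
vaddr=174: (2,5) in TLB -> HIT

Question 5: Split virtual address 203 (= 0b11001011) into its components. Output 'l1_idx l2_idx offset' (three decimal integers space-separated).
vaddr = 203 = 0b11001011
  top 2 bits -> l1_idx = 3
  next 3 bits -> l2_idx = 1
  bottom 3 bits -> offset = 3

Answer: 3 1 3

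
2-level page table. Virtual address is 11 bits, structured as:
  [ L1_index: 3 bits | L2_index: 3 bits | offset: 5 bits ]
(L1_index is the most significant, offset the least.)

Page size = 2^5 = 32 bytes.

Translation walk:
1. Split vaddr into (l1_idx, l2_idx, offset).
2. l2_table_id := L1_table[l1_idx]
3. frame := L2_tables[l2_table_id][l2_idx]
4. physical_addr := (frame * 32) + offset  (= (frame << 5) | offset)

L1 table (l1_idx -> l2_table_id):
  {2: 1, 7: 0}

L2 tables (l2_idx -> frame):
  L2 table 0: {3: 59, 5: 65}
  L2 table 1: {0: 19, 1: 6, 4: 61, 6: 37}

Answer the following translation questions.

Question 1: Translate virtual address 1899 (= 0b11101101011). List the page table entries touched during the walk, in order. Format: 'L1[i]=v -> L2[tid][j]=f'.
Answer: L1[7]=0 -> L2[0][3]=59

Derivation:
vaddr = 1899 = 0b11101101011
Split: l1_idx=7, l2_idx=3, offset=11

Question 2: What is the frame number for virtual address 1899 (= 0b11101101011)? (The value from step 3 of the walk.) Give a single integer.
Answer: 59

Derivation:
vaddr = 1899: l1_idx=7, l2_idx=3
L1[7] = 0; L2[0][3] = 59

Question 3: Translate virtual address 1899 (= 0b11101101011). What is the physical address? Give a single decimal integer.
Answer: 1899

Derivation:
vaddr = 1899 = 0b11101101011
Split: l1_idx=7, l2_idx=3, offset=11
L1[7] = 0
L2[0][3] = 59
paddr = 59 * 32 + 11 = 1899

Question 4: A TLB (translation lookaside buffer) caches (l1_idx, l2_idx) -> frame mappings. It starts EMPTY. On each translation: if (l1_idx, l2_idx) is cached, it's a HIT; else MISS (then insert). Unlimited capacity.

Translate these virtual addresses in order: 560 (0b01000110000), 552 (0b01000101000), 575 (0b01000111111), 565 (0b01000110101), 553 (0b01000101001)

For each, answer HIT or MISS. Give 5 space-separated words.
vaddr=560: (2,1) not in TLB -> MISS, insert
vaddr=552: (2,1) in TLB -> HIT
vaddr=575: (2,1) in TLB -> HIT
vaddr=565: (2,1) in TLB -> HIT
vaddr=553: (2,1) in TLB -> HIT

Answer: MISS HIT HIT HIT HIT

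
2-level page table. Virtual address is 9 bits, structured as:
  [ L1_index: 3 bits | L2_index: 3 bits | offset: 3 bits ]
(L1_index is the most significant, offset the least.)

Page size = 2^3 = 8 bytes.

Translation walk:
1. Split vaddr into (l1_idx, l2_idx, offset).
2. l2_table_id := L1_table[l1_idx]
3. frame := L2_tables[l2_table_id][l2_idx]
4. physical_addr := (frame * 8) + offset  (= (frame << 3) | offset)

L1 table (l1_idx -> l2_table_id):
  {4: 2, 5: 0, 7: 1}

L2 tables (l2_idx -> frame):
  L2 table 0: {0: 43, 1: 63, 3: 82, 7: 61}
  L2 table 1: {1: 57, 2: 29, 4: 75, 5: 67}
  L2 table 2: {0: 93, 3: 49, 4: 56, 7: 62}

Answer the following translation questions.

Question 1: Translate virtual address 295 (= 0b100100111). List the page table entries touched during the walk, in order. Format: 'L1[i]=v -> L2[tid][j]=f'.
vaddr = 295 = 0b100100111
Split: l1_idx=4, l2_idx=4, offset=7

Answer: L1[4]=2 -> L2[2][4]=56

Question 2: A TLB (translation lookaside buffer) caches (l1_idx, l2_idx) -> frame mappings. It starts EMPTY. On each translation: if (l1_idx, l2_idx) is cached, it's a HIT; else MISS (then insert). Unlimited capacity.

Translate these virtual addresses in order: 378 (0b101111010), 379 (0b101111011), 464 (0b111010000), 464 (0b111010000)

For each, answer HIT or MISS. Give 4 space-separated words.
vaddr=378: (5,7) not in TLB -> MISS, insert
vaddr=379: (5,7) in TLB -> HIT
vaddr=464: (7,2) not in TLB -> MISS, insert
vaddr=464: (7,2) in TLB -> HIT

Answer: MISS HIT MISS HIT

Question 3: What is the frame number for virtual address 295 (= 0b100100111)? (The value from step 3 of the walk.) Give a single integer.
vaddr = 295: l1_idx=4, l2_idx=4
L1[4] = 2; L2[2][4] = 56

Answer: 56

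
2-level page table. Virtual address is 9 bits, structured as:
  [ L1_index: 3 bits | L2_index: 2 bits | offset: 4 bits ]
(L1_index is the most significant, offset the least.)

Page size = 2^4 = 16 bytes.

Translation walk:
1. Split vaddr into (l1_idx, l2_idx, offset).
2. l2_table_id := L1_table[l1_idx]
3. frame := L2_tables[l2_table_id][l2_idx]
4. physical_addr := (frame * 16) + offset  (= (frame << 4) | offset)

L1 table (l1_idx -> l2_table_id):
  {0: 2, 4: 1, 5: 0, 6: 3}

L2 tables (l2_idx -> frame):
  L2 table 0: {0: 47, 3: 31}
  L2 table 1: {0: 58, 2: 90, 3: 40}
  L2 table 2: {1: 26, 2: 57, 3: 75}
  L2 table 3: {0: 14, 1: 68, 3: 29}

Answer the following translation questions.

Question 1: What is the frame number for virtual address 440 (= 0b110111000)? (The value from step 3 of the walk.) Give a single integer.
vaddr = 440: l1_idx=6, l2_idx=3
L1[6] = 3; L2[3][3] = 29

Answer: 29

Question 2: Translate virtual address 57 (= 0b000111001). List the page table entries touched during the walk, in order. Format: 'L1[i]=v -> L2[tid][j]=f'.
vaddr = 57 = 0b000111001
Split: l1_idx=0, l2_idx=3, offset=9

Answer: L1[0]=2 -> L2[2][3]=75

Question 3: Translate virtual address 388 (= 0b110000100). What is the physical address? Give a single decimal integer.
vaddr = 388 = 0b110000100
Split: l1_idx=6, l2_idx=0, offset=4
L1[6] = 3
L2[3][0] = 14
paddr = 14 * 16 + 4 = 228

Answer: 228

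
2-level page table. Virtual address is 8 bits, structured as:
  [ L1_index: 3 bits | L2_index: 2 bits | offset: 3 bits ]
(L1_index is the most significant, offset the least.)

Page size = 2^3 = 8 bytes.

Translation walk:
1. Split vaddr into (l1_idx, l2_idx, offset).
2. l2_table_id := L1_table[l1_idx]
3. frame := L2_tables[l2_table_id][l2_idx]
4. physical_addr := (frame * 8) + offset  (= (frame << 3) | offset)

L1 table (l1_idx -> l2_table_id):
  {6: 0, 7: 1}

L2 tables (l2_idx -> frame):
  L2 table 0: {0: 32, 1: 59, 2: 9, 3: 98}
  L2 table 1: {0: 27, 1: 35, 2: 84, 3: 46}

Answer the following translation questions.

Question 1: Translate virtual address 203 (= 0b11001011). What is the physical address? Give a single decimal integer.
Answer: 475

Derivation:
vaddr = 203 = 0b11001011
Split: l1_idx=6, l2_idx=1, offset=3
L1[6] = 0
L2[0][1] = 59
paddr = 59 * 8 + 3 = 475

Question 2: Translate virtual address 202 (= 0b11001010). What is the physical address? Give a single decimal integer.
Answer: 474

Derivation:
vaddr = 202 = 0b11001010
Split: l1_idx=6, l2_idx=1, offset=2
L1[6] = 0
L2[0][1] = 59
paddr = 59 * 8 + 2 = 474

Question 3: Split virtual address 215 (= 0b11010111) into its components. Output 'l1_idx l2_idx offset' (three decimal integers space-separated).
vaddr = 215 = 0b11010111
  top 3 bits -> l1_idx = 6
  next 2 bits -> l2_idx = 2
  bottom 3 bits -> offset = 7

Answer: 6 2 7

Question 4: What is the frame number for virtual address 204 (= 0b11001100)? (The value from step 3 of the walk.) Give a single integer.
vaddr = 204: l1_idx=6, l2_idx=1
L1[6] = 0; L2[0][1] = 59

Answer: 59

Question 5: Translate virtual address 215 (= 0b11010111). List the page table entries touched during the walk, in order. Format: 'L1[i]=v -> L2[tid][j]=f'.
vaddr = 215 = 0b11010111
Split: l1_idx=6, l2_idx=2, offset=7

Answer: L1[6]=0 -> L2[0][2]=9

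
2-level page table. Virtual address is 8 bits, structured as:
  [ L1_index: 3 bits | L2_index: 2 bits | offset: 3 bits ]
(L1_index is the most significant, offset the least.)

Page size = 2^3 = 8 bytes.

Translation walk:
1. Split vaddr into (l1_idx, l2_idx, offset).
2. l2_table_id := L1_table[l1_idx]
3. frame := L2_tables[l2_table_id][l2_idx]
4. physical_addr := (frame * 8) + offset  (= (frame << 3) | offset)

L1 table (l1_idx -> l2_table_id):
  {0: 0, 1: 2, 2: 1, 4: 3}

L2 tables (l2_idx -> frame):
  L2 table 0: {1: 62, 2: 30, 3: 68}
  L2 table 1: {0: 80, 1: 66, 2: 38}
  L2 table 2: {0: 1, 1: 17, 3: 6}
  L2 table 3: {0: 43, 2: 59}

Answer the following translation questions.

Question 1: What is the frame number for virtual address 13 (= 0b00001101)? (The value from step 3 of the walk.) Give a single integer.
vaddr = 13: l1_idx=0, l2_idx=1
L1[0] = 0; L2[0][1] = 62

Answer: 62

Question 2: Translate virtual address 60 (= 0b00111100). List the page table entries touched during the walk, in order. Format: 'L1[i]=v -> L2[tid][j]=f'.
Answer: L1[1]=2 -> L2[2][3]=6

Derivation:
vaddr = 60 = 0b00111100
Split: l1_idx=1, l2_idx=3, offset=4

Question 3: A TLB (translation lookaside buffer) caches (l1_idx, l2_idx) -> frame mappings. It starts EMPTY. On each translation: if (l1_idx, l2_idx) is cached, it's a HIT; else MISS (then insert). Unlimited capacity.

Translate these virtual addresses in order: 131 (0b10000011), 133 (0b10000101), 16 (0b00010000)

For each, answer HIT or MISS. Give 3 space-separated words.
vaddr=131: (4,0) not in TLB -> MISS, insert
vaddr=133: (4,0) in TLB -> HIT
vaddr=16: (0,2) not in TLB -> MISS, insert

Answer: MISS HIT MISS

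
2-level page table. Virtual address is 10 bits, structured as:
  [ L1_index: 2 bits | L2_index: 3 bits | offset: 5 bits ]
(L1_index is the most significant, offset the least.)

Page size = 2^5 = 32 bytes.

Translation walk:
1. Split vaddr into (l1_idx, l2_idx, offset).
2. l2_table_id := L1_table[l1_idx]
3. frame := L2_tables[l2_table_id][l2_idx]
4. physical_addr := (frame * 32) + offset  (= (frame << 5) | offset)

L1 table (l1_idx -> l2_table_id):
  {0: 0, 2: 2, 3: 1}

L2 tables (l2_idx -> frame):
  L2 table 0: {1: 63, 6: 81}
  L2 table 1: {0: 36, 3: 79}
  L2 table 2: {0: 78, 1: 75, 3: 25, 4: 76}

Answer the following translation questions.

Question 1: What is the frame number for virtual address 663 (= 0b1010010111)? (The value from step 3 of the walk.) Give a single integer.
vaddr = 663: l1_idx=2, l2_idx=4
L1[2] = 2; L2[2][4] = 76

Answer: 76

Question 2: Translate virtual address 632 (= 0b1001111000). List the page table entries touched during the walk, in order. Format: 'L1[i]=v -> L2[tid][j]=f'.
Answer: L1[2]=2 -> L2[2][3]=25

Derivation:
vaddr = 632 = 0b1001111000
Split: l1_idx=2, l2_idx=3, offset=24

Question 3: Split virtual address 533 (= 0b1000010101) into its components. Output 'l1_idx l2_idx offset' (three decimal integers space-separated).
Answer: 2 0 21

Derivation:
vaddr = 533 = 0b1000010101
  top 2 bits -> l1_idx = 2
  next 3 bits -> l2_idx = 0
  bottom 5 bits -> offset = 21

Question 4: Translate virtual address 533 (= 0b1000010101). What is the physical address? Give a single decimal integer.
vaddr = 533 = 0b1000010101
Split: l1_idx=2, l2_idx=0, offset=21
L1[2] = 2
L2[2][0] = 78
paddr = 78 * 32 + 21 = 2517

Answer: 2517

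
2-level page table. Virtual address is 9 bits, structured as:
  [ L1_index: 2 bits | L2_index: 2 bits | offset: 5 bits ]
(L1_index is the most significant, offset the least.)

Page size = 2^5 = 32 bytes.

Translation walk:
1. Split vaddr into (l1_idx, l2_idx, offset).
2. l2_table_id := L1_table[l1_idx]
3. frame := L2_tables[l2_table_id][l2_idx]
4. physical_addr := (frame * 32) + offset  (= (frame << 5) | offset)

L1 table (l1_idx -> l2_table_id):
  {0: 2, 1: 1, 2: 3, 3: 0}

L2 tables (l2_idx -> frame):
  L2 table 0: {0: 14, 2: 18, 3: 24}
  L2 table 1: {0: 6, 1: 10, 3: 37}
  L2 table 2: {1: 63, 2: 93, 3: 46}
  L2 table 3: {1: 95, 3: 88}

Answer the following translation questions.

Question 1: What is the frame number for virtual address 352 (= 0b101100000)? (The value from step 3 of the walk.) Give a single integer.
Answer: 88

Derivation:
vaddr = 352: l1_idx=2, l2_idx=3
L1[2] = 3; L2[3][3] = 88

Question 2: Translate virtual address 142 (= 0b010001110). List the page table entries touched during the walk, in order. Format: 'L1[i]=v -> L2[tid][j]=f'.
Answer: L1[1]=1 -> L2[1][0]=6

Derivation:
vaddr = 142 = 0b010001110
Split: l1_idx=1, l2_idx=0, offset=14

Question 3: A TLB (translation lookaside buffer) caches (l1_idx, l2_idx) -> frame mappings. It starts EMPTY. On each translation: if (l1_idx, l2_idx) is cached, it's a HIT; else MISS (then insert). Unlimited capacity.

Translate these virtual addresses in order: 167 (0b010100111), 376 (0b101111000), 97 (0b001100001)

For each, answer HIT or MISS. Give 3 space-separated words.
Answer: MISS MISS MISS

Derivation:
vaddr=167: (1,1) not in TLB -> MISS, insert
vaddr=376: (2,3) not in TLB -> MISS, insert
vaddr=97: (0,3) not in TLB -> MISS, insert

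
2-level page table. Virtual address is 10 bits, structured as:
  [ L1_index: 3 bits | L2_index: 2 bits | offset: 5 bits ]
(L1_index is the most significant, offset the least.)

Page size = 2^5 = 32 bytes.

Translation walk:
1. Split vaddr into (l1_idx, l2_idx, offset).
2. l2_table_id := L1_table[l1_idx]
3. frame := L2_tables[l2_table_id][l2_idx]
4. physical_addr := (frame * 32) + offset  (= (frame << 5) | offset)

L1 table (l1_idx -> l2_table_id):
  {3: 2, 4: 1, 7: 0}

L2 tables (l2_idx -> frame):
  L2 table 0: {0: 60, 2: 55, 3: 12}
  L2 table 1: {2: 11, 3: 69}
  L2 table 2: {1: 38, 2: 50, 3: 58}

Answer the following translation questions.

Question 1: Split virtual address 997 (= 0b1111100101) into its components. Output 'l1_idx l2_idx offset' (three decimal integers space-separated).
vaddr = 997 = 0b1111100101
  top 3 bits -> l1_idx = 7
  next 2 bits -> l2_idx = 3
  bottom 5 bits -> offset = 5

Answer: 7 3 5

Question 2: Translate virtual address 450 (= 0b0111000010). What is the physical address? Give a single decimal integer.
Answer: 1602

Derivation:
vaddr = 450 = 0b0111000010
Split: l1_idx=3, l2_idx=2, offset=2
L1[3] = 2
L2[2][2] = 50
paddr = 50 * 32 + 2 = 1602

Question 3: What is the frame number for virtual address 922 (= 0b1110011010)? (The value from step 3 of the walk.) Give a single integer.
vaddr = 922: l1_idx=7, l2_idx=0
L1[7] = 0; L2[0][0] = 60

Answer: 60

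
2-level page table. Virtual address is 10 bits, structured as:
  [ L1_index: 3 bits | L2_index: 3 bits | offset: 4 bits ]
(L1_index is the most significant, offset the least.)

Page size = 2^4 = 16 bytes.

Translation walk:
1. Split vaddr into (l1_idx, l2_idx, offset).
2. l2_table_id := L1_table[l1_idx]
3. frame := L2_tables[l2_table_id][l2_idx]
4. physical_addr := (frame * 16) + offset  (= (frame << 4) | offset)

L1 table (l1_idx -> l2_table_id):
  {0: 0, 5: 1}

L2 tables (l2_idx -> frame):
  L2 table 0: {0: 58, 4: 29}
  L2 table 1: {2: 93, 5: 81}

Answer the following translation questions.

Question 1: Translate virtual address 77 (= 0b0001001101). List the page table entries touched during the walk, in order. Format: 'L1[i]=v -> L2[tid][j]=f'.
vaddr = 77 = 0b0001001101
Split: l1_idx=0, l2_idx=4, offset=13

Answer: L1[0]=0 -> L2[0][4]=29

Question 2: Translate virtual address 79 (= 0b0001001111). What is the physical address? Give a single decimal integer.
Answer: 479

Derivation:
vaddr = 79 = 0b0001001111
Split: l1_idx=0, l2_idx=4, offset=15
L1[0] = 0
L2[0][4] = 29
paddr = 29 * 16 + 15 = 479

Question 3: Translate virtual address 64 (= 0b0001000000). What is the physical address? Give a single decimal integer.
Answer: 464

Derivation:
vaddr = 64 = 0b0001000000
Split: l1_idx=0, l2_idx=4, offset=0
L1[0] = 0
L2[0][4] = 29
paddr = 29 * 16 + 0 = 464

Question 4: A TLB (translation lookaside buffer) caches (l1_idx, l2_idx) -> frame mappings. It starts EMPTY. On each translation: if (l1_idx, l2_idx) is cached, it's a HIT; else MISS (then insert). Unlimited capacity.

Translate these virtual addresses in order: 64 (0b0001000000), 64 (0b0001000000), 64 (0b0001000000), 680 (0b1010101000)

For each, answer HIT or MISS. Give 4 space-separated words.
vaddr=64: (0,4) not in TLB -> MISS, insert
vaddr=64: (0,4) in TLB -> HIT
vaddr=64: (0,4) in TLB -> HIT
vaddr=680: (5,2) not in TLB -> MISS, insert

Answer: MISS HIT HIT MISS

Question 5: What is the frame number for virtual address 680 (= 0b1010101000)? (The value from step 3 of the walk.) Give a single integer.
vaddr = 680: l1_idx=5, l2_idx=2
L1[5] = 1; L2[1][2] = 93

Answer: 93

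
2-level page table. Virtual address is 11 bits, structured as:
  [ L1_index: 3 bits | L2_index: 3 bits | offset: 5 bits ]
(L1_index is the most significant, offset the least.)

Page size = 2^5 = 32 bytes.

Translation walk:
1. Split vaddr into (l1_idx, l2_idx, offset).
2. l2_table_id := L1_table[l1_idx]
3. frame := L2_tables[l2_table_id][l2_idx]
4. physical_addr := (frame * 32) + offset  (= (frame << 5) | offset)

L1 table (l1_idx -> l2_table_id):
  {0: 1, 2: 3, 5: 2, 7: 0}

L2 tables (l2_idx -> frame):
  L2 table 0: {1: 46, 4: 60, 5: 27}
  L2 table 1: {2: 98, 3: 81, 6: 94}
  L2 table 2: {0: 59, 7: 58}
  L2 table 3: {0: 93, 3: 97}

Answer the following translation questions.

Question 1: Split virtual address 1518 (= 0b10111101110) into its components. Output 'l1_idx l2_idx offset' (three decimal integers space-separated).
vaddr = 1518 = 0b10111101110
  top 3 bits -> l1_idx = 5
  next 3 bits -> l2_idx = 7
  bottom 5 bits -> offset = 14

Answer: 5 7 14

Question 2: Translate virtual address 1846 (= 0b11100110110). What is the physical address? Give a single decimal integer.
Answer: 1494

Derivation:
vaddr = 1846 = 0b11100110110
Split: l1_idx=7, l2_idx=1, offset=22
L1[7] = 0
L2[0][1] = 46
paddr = 46 * 32 + 22 = 1494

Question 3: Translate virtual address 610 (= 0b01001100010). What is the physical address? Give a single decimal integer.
vaddr = 610 = 0b01001100010
Split: l1_idx=2, l2_idx=3, offset=2
L1[2] = 3
L2[3][3] = 97
paddr = 97 * 32 + 2 = 3106

Answer: 3106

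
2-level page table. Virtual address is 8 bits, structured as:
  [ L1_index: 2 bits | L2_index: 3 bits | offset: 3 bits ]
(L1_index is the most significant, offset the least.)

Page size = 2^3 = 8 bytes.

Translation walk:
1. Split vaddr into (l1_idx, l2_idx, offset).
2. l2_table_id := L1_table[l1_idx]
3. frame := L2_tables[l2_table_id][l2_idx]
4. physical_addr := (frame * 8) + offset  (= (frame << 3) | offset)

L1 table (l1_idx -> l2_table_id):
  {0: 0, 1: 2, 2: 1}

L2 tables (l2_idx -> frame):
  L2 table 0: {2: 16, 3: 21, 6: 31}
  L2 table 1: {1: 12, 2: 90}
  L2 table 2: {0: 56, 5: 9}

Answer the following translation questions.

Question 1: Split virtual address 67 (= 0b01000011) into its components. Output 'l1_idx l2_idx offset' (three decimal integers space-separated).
Answer: 1 0 3

Derivation:
vaddr = 67 = 0b01000011
  top 2 bits -> l1_idx = 1
  next 3 bits -> l2_idx = 0
  bottom 3 bits -> offset = 3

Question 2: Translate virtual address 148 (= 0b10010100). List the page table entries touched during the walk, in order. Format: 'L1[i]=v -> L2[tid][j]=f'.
Answer: L1[2]=1 -> L2[1][2]=90

Derivation:
vaddr = 148 = 0b10010100
Split: l1_idx=2, l2_idx=2, offset=4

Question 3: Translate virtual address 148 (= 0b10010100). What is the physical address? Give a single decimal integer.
vaddr = 148 = 0b10010100
Split: l1_idx=2, l2_idx=2, offset=4
L1[2] = 1
L2[1][2] = 90
paddr = 90 * 8 + 4 = 724

Answer: 724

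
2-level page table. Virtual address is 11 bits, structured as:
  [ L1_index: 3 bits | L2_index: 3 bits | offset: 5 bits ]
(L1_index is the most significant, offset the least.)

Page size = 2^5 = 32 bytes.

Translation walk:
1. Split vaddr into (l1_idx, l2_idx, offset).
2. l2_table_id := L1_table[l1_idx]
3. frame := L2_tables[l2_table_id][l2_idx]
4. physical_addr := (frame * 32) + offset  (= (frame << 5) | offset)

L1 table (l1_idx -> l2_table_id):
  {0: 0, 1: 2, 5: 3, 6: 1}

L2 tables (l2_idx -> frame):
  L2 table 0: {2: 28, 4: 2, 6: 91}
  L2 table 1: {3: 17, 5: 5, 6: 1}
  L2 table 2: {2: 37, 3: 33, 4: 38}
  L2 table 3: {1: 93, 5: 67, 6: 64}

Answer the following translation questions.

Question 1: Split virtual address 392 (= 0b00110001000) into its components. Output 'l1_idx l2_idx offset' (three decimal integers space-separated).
vaddr = 392 = 0b00110001000
  top 3 bits -> l1_idx = 1
  next 3 bits -> l2_idx = 4
  bottom 5 bits -> offset = 8

Answer: 1 4 8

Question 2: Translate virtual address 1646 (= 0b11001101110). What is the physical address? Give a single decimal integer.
Answer: 558

Derivation:
vaddr = 1646 = 0b11001101110
Split: l1_idx=6, l2_idx=3, offset=14
L1[6] = 1
L2[1][3] = 17
paddr = 17 * 32 + 14 = 558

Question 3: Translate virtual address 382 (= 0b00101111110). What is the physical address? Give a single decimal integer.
vaddr = 382 = 0b00101111110
Split: l1_idx=1, l2_idx=3, offset=30
L1[1] = 2
L2[2][3] = 33
paddr = 33 * 32 + 30 = 1086

Answer: 1086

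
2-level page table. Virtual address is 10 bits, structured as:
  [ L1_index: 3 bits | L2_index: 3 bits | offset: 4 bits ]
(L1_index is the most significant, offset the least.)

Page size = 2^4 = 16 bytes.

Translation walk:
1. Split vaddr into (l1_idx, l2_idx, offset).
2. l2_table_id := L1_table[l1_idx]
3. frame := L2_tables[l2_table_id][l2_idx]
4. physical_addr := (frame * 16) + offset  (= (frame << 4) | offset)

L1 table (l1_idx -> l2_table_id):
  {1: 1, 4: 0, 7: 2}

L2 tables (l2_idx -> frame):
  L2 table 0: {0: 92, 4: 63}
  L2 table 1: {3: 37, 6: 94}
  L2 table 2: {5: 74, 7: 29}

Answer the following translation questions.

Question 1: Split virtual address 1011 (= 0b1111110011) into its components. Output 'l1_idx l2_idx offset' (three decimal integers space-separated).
vaddr = 1011 = 0b1111110011
  top 3 bits -> l1_idx = 7
  next 3 bits -> l2_idx = 7
  bottom 4 bits -> offset = 3

Answer: 7 7 3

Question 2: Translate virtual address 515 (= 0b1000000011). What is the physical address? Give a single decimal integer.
Answer: 1475

Derivation:
vaddr = 515 = 0b1000000011
Split: l1_idx=4, l2_idx=0, offset=3
L1[4] = 0
L2[0][0] = 92
paddr = 92 * 16 + 3 = 1475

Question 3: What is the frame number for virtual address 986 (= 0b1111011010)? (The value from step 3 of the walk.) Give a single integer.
vaddr = 986: l1_idx=7, l2_idx=5
L1[7] = 2; L2[2][5] = 74

Answer: 74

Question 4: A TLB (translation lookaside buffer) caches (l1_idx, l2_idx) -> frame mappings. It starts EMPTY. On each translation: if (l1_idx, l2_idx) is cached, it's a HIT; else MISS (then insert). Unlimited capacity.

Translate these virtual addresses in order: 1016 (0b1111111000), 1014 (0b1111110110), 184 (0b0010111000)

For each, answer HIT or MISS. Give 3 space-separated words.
Answer: MISS HIT MISS

Derivation:
vaddr=1016: (7,7) not in TLB -> MISS, insert
vaddr=1014: (7,7) in TLB -> HIT
vaddr=184: (1,3) not in TLB -> MISS, insert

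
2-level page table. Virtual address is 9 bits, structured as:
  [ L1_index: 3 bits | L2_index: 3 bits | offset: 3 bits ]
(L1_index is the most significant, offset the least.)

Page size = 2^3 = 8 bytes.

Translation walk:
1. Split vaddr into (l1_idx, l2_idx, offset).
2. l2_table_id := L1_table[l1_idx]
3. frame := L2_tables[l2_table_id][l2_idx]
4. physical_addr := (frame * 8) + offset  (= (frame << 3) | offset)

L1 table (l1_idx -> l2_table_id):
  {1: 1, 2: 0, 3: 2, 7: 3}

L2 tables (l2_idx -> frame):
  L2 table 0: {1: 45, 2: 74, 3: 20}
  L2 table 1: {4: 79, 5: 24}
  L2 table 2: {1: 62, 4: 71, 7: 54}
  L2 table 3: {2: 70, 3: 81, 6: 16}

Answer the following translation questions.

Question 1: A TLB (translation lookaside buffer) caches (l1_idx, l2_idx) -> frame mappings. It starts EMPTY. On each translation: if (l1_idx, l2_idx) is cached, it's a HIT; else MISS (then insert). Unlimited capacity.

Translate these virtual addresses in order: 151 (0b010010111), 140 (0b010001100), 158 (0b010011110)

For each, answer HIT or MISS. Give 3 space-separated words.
Answer: MISS MISS MISS

Derivation:
vaddr=151: (2,2) not in TLB -> MISS, insert
vaddr=140: (2,1) not in TLB -> MISS, insert
vaddr=158: (2,3) not in TLB -> MISS, insert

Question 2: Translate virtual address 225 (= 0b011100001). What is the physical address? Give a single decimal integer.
Answer: 569

Derivation:
vaddr = 225 = 0b011100001
Split: l1_idx=3, l2_idx=4, offset=1
L1[3] = 2
L2[2][4] = 71
paddr = 71 * 8 + 1 = 569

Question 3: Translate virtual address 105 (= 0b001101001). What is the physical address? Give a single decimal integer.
Answer: 193

Derivation:
vaddr = 105 = 0b001101001
Split: l1_idx=1, l2_idx=5, offset=1
L1[1] = 1
L2[1][5] = 24
paddr = 24 * 8 + 1 = 193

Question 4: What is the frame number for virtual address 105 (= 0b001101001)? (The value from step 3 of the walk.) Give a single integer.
Answer: 24

Derivation:
vaddr = 105: l1_idx=1, l2_idx=5
L1[1] = 1; L2[1][5] = 24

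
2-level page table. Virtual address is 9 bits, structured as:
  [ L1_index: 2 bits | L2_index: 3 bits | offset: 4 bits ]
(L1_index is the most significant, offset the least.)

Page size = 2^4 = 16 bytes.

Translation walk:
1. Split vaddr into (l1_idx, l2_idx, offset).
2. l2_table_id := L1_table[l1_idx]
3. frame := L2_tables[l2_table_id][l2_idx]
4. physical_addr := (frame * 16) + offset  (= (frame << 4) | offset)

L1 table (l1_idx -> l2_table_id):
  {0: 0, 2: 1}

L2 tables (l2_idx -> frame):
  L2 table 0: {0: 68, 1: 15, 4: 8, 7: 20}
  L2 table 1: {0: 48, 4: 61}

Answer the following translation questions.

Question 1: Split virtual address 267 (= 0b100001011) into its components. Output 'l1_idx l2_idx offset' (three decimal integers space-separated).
vaddr = 267 = 0b100001011
  top 2 bits -> l1_idx = 2
  next 3 bits -> l2_idx = 0
  bottom 4 bits -> offset = 11

Answer: 2 0 11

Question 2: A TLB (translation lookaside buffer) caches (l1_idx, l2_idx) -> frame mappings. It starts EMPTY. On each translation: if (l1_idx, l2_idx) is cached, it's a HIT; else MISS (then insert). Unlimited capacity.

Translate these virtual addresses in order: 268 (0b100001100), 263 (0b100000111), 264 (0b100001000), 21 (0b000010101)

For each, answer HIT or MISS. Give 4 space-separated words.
Answer: MISS HIT HIT MISS

Derivation:
vaddr=268: (2,0) not in TLB -> MISS, insert
vaddr=263: (2,0) in TLB -> HIT
vaddr=264: (2,0) in TLB -> HIT
vaddr=21: (0,1) not in TLB -> MISS, insert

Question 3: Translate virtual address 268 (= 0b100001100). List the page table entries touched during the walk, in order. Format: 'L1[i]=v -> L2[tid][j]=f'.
Answer: L1[2]=1 -> L2[1][0]=48

Derivation:
vaddr = 268 = 0b100001100
Split: l1_idx=2, l2_idx=0, offset=12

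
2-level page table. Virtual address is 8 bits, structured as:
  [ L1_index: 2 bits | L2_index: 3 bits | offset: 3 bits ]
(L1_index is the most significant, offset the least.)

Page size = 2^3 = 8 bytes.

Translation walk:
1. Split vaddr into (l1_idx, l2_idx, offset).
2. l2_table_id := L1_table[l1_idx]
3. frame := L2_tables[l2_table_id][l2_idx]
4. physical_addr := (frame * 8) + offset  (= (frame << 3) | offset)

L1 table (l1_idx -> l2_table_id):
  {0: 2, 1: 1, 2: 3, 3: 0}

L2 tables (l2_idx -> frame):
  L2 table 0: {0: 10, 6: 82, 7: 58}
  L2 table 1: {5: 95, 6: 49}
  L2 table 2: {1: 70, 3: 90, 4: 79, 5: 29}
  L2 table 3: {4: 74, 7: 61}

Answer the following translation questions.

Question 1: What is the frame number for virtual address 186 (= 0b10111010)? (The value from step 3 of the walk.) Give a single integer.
Answer: 61

Derivation:
vaddr = 186: l1_idx=2, l2_idx=7
L1[2] = 3; L2[3][7] = 61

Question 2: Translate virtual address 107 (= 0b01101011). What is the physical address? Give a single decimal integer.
Answer: 763

Derivation:
vaddr = 107 = 0b01101011
Split: l1_idx=1, l2_idx=5, offset=3
L1[1] = 1
L2[1][5] = 95
paddr = 95 * 8 + 3 = 763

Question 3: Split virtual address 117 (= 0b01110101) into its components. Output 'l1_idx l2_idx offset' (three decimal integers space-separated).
vaddr = 117 = 0b01110101
  top 2 bits -> l1_idx = 1
  next 3 bits -> l2_idx = 6
  bottom 3 bits -> offset = 5

Answer: 1 6 5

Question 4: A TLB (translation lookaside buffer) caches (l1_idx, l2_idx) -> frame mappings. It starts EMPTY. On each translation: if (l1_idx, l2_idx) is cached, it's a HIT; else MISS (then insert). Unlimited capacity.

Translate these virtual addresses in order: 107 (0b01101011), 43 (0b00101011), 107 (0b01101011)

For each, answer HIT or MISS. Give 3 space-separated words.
Answer: MISS MISS HIT

Derivation:
vaddr=107: (1,5) not in TLB -> MISS, insert
vaddr=43: (0,5) not in TLB -> MISS, insert
vaddr=107: (1,5) in TLB -> HIT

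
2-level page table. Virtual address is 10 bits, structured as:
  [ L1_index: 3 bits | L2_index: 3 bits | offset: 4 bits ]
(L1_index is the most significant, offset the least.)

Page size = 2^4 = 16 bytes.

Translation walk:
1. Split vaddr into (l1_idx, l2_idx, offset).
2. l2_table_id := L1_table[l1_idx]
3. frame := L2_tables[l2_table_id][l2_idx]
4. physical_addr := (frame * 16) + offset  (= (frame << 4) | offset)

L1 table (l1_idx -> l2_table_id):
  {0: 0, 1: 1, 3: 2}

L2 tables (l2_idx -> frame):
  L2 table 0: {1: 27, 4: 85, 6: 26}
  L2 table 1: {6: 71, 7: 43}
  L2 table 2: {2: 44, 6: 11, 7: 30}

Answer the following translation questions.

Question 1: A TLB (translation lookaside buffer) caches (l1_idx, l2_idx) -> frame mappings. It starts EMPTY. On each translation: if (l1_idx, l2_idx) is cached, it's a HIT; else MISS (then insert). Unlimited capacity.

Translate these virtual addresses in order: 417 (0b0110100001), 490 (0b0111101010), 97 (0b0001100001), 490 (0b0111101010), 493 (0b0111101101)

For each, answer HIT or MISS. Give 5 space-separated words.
vaddr=417: (3,2) not in TLB -> MISS, insert
vaddr=490: (3,6) not in TLB -> MISS, insert
vaddr=97: (0,6) not in TLB -> MISS, insert
vaddr=490: (3,6) in TLB -> HIT
vaddr=493: (3,6) in TLB -> HIT

Answer: MISS MISS MISS HIT HIT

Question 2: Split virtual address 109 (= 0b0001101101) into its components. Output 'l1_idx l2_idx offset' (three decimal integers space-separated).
Answer: 0 6 13

Derivation:
vaddr = 109 = 0b0001101101
  top 3 bits -> l1_idx = 0
  next 3 bits -> l2_idx = 6
  bottom 4 bits -> offset = 13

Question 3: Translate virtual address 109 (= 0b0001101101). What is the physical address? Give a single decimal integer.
vaddr = 109 = 0b0001101101
Split: l1_idx=0, l2_idx=6, offset=13
L1[0] = 0
L2[0][6] = 26
paddr = 26 * 16 + 13 = 429

Answer: 429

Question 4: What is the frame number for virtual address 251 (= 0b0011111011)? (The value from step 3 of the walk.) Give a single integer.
Answer: 43

Derivation:
vaddr = 251: l1_idx=1, l2_idx=7
L1[1] = 1; L2[1][7] = 43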